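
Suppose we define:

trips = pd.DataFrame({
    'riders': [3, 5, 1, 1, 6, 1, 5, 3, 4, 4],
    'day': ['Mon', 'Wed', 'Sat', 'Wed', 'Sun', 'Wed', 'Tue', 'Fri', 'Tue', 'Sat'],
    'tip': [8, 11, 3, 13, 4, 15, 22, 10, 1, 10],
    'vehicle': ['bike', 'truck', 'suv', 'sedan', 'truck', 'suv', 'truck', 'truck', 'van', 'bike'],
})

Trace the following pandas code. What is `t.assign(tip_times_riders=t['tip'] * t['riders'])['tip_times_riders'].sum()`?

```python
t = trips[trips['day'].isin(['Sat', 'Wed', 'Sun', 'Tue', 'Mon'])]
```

288

filter rows where day in ['Sat', 'Wed', 'Sun', 'Tue', 'Mon']:
   riders  day  tip vehicle
0       3  Mon    8    bike
1       5  Wed   11   truck
2       1  Sat    3     suv
3       1  Wed   13   sedan
4       6  Sun    4   truck
5       1  Wed   15     suv
6       5  Tue   22   truck
8       4  Tue    1     van
9       4  Sat   10    bike
add column tip_times_riders = t['tip'] * t['riders']:
   riders  day  tip vehicle  tip_times_riders
0       3  Mon    8    bike                24
1       5  Wed   11   truck                55
2       1  Sat    3     suv                 3
3       1  Wed   13   sedan                13
4       6  Sun    4   truck                24
5       1  Wed   15     suv                15
6       5  Tue   22   truck               110
8       4  Tue    1     van                 4
9       4  Sat   10    bike                40
Hence 288.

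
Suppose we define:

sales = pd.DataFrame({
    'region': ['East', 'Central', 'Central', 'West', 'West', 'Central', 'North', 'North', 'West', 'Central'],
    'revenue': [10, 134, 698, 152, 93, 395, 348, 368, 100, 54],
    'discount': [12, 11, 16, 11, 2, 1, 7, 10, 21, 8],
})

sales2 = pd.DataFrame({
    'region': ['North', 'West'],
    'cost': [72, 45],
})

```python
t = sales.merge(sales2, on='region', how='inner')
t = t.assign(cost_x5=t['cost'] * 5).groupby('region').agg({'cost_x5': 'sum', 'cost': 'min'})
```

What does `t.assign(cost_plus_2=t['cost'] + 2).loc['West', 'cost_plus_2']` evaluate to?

merge on 'region' (how='inner') → 5 rows:
  region  revenue  discount  cost
0   West      152        11    45
1   West       93         2    45
2  North      348         7    72
3  North      368        10    72
4   West      100        21    45
add column cost_x5 = t['cost'] * 5:
  region  revenue  discount  cost  cost_x5
0   West      152        11    45      225
1   West       93         2    45      225
2  North      348         7    72      360
3  North      368        10    72      360
4   West      100        21    45      225
group by region: sum(cost_x5), min(cost):
        cost_x5  cost
region               
North       720    72
West        675    45
add column cost_plus_2 = t['cost'] + 2:
        cost_x5  cost  cost_plus_2
region                            
North       720    72           74
West        675    45           47
Taking the value at row 'West', column 'cost_plus_2' gives 47.

47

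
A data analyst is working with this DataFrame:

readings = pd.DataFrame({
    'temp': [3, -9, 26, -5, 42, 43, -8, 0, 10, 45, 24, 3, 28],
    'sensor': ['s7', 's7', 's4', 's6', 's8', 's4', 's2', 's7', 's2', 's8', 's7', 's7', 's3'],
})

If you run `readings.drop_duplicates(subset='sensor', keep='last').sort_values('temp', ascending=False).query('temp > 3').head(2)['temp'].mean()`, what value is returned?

drop duplicate sensor (keep=last):
    temp sensor
3     -5     s6
5     43     s4
8     10     s2
9     45     s8
11     3     s7
12    28     s3
sort by temp descending:
    temp sensor
9     45     s8
5     43     s4
12    28     s3
8     10     s2
11     3     s7
3     -5     s6
filter rows where temp > 3:
    temp sensor
9     45     s8
5     43     s4
12    28     s3
8     10     s2
take first 2 rows:
   temp sensor
9    45     s8
5    43     s4
Finally, mean of column 'temp' = 44.0.

44.0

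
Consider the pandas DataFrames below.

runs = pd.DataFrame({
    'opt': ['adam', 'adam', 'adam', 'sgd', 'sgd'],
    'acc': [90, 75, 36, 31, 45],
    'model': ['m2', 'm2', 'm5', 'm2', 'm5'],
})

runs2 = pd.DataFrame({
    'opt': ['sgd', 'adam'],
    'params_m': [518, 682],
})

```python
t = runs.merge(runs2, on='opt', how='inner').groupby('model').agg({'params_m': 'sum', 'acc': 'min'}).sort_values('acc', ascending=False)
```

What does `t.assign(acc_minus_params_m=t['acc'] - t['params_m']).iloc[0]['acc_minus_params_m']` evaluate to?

-1164

merge on 'opt' (how='inner') → 5 rows:
    opt  acc model  params_m
0  adam   90    m2       682
1  adam   75    m2       682
2  adam   36    m5       682
3   sgd   31    m2       518
4   sgd   45    m5       518
group by model: sum(params_m), min(acc):
       params_m  acc
model               
m2         1882   31
m5         1200   36
sort by acc descending:
       params_m  acc
model               
m5         1200   36
m2         1882   31
add column acc_minus_params_m = t['acc'] - t['params_m']:
       params_m  acc  acc_minus_params_m
model                                   
m5         1200   36               -1164
m2         1882   31               -1851
Finally, value at position 0, column 'acc_minus_params_m' = -1164.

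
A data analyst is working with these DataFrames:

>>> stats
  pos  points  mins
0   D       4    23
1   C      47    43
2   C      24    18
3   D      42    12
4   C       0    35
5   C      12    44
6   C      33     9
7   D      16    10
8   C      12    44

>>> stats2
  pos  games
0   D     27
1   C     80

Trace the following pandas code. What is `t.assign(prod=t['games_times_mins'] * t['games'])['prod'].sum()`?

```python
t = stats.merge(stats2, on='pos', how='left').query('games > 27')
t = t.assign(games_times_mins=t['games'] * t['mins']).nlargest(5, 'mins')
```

1177600

merge on 'pos' (how='left') → 9 rows:
  pos  points  mins  games
0   D       4    23     27
1   C      47    43     80
2   C      24    18     80
3   D      42    12     27
4   C       0    35     80
5   C      12    44     80
6   C      33     9     80
7   D      16    10     27
8   C      12    44     80
filter rows where games > 27:
  pos  points  mins  games
1   C      47    43     80
2   C      24    18     80
4   C       0    35     80
5   C      12    44     80
6   C      33     9     80
8   C      12    44     80
add column games_times_mins = t['games'] * t['mins']:
  pos  points  mins  games  games_times_mins
1   C      47    43     80              3440
2   C      24    18     80              1440
4   C       0    35     80              2800
5   C      12    44     80              3520
6   C      33     9     80               720
8   C      12    44     80              3520
take 5 rows with largest mins:
  pos  points  mins  games  games_times_mins
5   C      12    44     80              3520
8   C      12    44     80              3520
1   C      47    43     80              3440
4   C       0    35     80              2800
2   C      24    18     80              1440
add column prod = t['games_times_mins'] * t['games']:
  pos  points  mins  games  games_times_mins    prod
5   C      12    44     80              3520  281600
8   C      12    44     80              3520  281600
1   C      47    43     80              3440  275200
4   C       0    35     80              2800  224000
2   C      24    18     80              1440  115200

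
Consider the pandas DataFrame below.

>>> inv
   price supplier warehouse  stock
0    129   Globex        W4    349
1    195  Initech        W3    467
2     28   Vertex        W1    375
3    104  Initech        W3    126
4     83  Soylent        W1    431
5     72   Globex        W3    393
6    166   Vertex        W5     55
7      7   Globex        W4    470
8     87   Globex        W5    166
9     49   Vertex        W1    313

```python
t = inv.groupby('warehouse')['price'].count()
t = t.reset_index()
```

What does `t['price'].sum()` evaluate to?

group by warehouse, count of price:
warehouse
W1    3
W3    3
W4    2
W5    2
Name: price, dtype: int64
reset_index():
  warehouse  price
0        W1      3
1        W3      3
2        W4      2
3        W5      2
Finally, sum of column 'price' = 10.

10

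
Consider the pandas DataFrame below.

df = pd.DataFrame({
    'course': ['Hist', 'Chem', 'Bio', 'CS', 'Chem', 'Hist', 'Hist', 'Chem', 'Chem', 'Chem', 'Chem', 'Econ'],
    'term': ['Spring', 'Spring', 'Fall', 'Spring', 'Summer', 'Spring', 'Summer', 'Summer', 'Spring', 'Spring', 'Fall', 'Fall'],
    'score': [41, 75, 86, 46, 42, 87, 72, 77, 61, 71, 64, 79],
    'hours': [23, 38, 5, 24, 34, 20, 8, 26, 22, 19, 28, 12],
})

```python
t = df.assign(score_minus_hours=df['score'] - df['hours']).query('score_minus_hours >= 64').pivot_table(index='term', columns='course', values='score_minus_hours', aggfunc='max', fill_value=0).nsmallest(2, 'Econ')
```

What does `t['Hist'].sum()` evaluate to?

131

add column score_minus_hours = df['score'] - df['hours']:
   course    term  score  hours  score_minus_hours
0    Hist  Spring     41     23                 18
1    Chem  Spring     75     38                 37
2     Bio    Fall     86      5                 81
3      CS  Spring     46     24                 22
4    Chem  Summer     42     34                  8
5    Hist  Spring     87     20                 67
6    Hist  Summer     72      8                 64
7    Chem  Summer     77     26                 51
8    Chem  Spring     61     22                 39
9    Chem  Spring     71     19                 52
10   Chem    Fall     64     28                 36
11   Econ    Fall     79     12                 67
filter rows where score_minus_hours >= 64:
   course    term  score  hours  score_minus_hours
2     Bio    Fall     86      5                 81
5    Hist  Spring     87     20                 67
6    Hist  Summer     72      8                 64
11   Econ    Fall     79     12                 67
pivot: rows=term, cols=course, max(score_minus_hours):
course  Bio  Econ  Hist
term                   
Fall     81    67     0
Spring    0     0    67
Summer    0     0    64
take 2 rows with smallest Econ:
course  Bio  Econ  Hist
term                   
Spring    0     0    67
Summer    0     0    64
Reading off the sum of column 'Hist', we get 131.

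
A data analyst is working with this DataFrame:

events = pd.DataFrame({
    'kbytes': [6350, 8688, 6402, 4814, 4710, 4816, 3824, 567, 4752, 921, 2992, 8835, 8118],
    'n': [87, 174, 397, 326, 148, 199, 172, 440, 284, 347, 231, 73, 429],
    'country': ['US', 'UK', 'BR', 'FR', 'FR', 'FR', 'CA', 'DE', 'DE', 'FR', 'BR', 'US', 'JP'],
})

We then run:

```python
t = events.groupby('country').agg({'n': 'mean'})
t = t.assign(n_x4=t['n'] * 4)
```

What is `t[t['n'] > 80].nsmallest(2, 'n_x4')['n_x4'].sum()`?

group by country, mean of n:
             n
country       
BR       314.0
CA       172.0
DE       362.0
FR       255.0
JP       429.0
UK       174.0
US        80.0
add column n_x4 = t['n'] * 4:
             n    n_x4
country               
BR       314.0  1256.0
CA       172.0   688.0
DE       362.0  1448.0
FR       255.0  1020.0
JP       429.0  1716.0
UK       174.0   696.0
US        80.0   320.0
filter rows where n > 80:
             n    n_x4
country               
BR       314.0  1256.0
CA       172.0   688.0
DE       362.0  1448.0
FR       255.0  1020.0
JP       429.0  1716.0
UK       174.0   696.0
take 2 rows with smallest n_x4:
             n   n_x4
country              
CA       172.0  688.0
UK       174.0  696.0
Then the sum of column 'n_x4': 1384.0

1384.0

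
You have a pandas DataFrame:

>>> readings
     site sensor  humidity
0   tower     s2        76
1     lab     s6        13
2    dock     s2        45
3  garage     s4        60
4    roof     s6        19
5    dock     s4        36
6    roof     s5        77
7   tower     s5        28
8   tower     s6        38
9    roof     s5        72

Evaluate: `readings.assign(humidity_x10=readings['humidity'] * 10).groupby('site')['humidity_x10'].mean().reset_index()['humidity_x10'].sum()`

2168.33333333

add column humidity_x10 = readings['humidity'] * 10:
     site sensor  humidity  humidity_x10
0   tower     s2        76           760
1     lab     s6        13           130
2    dock     s2        45           450
3  garage     s4        60           600
4    roof     s6        19           190
5    dock     s4        36           360
6    roof     s5        77           770
7   tower     s5        28           280
8   tower     s6        38           380
9    roof     s5        72           720
group by site, mean of humidity_x10:
site
dock      405.000000
garage    600.000000
lab       130.000000
roof      560.000000
tower     473.333333
Name: humidity_x10, dtype: float64
reset_index():
     site  humidity_x10
0    dock    405.000000
1  garage    600.000000
2     lab    130.000000
3    roof    560.000000
4   tower    473.333333
The sum of column 'humidity_x10' is 2168.33333333.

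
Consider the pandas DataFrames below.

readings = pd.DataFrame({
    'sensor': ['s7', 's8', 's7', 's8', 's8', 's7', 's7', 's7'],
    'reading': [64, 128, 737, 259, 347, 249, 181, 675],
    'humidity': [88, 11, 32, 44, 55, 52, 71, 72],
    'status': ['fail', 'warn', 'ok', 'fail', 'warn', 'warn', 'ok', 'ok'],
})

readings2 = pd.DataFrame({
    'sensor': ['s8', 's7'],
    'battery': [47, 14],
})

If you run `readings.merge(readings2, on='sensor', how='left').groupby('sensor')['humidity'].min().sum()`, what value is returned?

43

merge on 'sensor' (how='left') → 8 rows:
  sensor  reading  humidity status  battery
0     s7       64        88   fail       14
1     s8      128        11   warn       47
2     s7      737        32     ok       14
3     s8      259        44   fail       47
4     s8      347        55   warn       47
5     s7      249        52   warn       14
6     s7      181        71     ok       14
7     s7      675        72     ok       14
group by sensor, min of humidity:
sensor
s7    32
s8    11
Name: humidity, dtype: int64
The sum of the resulting series is 43.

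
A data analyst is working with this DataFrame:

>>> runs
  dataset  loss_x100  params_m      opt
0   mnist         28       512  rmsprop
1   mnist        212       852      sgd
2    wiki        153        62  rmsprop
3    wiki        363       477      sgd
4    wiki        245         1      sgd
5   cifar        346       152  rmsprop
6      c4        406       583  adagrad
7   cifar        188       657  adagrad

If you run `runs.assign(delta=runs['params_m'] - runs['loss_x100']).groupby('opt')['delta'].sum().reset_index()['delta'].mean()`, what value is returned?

451.666666667

add column delta = runs['params_m'] - runs['loss_x100']:
  dataset  loss_x100  params_m      opt  delta
0   mnist         28       512  rmsprop    484
1   mnist        212       852      sgd    640
2    wiki        153        62  rmsprop    -91
3    wiki        363       477      sgd    114
4    wiki        245         1      sgd   -244
5   cifar        346       152  rmsprop   -194
6      c4        406       583  adagrad    177
7   cifar        188       657  adagrad    469
group by opt, sum of delta:
opt
adagrad    646
rmsprop    199
sgd        510
Name: delta, dtype: int64
reset_index():
       opt  delta
0  adagrad    646
1  rmsprop    199
2      sgd    510
The mean of column 'delta' is 451.666666667.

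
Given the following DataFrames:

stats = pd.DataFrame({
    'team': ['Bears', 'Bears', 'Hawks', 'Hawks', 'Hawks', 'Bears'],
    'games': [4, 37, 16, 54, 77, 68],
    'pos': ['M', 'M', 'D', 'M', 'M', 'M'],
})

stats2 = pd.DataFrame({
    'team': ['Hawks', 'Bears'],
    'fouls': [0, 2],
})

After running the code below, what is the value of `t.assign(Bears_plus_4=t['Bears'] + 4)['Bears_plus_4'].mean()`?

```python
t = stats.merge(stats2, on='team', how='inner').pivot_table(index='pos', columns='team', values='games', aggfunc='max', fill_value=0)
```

38.0

merge on 'team' (how='inner') → 6 rows:
    team  games pos  fouls
0  Bears      4   M      2
1  Bears     37   M      2
2  Hawks     16   D      0
3  Hawks     54   M      0
4  Hawks     77   M      0
5  Bears     68   M      2
pivot: rows=pos, cols=team, max(games):
team  Bears  Hawks
pos               
D         0     16
M        68     77
add column Bears_plus_4 = t['Bears'] + 4:
team  Bears  Hawks  Bears_plus_4
pos                             
D         0     16             4
M        68     77            72
Finally, mean of column 'Bears_plus_4' = 38.0.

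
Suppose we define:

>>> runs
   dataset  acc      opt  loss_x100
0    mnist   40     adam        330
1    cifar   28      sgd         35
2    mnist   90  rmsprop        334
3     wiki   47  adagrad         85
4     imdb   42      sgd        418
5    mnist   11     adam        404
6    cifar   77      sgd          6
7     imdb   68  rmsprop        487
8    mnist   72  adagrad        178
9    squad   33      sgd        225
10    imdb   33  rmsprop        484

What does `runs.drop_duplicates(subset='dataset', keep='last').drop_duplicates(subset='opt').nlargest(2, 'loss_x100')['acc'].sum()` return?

80

drop duplicate dataset (keep=last):
   dataset  acc      opt  loss_x100
3     wiki   47  adagrad         85
6    cifar   77      sgd          6
8    mnist   72  adagrad        178
9    squad   33      sgd        225
10    imdb   33  rmsprop        484
drop duplicate opt (keep=first):
   dataset  acc      opt  loss_x100
3     wiki   47  adagrad         85
6    cifar   77      sgd          6
10    imdb   33  rmsprop        484
take 2 rows with largest loss_x100:
   dataset  acc      opt  loss_x100
10    imdb   33  rmsprop        484
3     wiki   47  adagrad         85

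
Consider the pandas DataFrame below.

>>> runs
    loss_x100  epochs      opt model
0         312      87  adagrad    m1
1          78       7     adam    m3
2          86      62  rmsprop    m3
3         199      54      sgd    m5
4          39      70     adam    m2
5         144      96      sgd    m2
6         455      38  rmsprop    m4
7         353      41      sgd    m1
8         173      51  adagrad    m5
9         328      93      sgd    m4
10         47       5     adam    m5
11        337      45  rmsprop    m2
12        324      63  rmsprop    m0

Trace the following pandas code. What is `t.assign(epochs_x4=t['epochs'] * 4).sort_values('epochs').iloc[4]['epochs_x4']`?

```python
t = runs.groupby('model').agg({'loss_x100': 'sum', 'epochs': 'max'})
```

group by model: sum(loss_x100), max(epochs):
       loss_x100  epochs
model                   
m0           324      63
m1           665      87
m2           520      96
m3           164      62
m4           783      93
m5           419      54
add column epochs_x4 = t['epochs'] * 4:
       loss_x100  epochs  epochs_x4
model                              
m0           324      63        252
m1           665      87        348
m2           520      96        384
m3           164      62        248
m4           783      93        372
m5           419      54        216
sort by epochs:
       loss_x100  epochs  epochs_x4
model                              
m5           419      54        216
m3           164      62        248
m0           324      63        252
m1           665      87        348
m4           783      93        372
m2           520      96        384
Reading off the value at position 4, column 'epochs_x4', we get 372.

372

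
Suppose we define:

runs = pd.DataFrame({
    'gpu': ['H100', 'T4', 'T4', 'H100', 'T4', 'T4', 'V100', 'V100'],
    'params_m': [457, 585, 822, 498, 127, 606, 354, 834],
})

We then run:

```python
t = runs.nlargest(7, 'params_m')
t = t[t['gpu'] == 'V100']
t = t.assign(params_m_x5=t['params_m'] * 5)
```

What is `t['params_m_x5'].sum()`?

take 7 rows with largest params_m:
    gpu  params_m
7  V100       834
2    T4       822
5    T4       606
1    T4       585
3  H100       498
0  H100       457
6  V100       354
filter rows where gpu == 'V100':
    gpu  params_m
7  V100       834
6  V100       354
add column params_m_x5 = t['params_m'] * 5:
    gpu  params_m  params_m_x5
7  V100       834         4170
6  V100       354         1770
Hence 5940.

5940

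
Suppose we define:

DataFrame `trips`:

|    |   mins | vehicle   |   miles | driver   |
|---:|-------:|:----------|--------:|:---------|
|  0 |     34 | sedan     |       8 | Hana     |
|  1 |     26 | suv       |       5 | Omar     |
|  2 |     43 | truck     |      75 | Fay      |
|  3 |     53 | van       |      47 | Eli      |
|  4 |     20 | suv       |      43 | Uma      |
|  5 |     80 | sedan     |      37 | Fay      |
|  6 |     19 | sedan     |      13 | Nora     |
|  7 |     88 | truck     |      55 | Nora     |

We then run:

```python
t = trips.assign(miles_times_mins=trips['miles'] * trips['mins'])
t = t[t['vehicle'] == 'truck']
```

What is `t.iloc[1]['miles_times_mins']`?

add column miles_times_mins = trips['miles'] * trips['mins']:
   mins vehicle  miles driver  miles_times_mins
0    34   sedan      8   Hana               272
1    26     suv      5   Omar               130
2    43   truck     75    Fay              3225
3    53     van     47    Eli              2491
4    20     suv     43    Uma               860
5    80   sedan     37    Fay              2960
6    19   sedan     13   Nora               247
7    88   truck     55   Nora              4840
filter rows where vehicle == 'truck':
   mins vehicle  miles driver  miles_times_mins
2    43   truck     75    Fay              3225
7    88   truck     55   Nora              4840
Reading off the value at position 1, column 'miles_times_mins', we get 4840.

4840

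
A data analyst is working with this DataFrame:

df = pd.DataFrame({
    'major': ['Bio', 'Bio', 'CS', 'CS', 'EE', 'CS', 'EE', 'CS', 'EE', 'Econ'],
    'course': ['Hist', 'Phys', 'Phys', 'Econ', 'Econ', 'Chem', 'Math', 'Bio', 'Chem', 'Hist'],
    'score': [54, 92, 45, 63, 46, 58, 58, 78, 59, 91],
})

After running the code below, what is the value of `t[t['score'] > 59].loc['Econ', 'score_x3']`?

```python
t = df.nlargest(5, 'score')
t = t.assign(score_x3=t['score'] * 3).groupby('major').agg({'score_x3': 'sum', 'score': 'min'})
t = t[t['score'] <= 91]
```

take 5 rows with largest score:
  major course  score
1   Bio   Phys     92
9  Econ   Hist     91
7    CS    Bio     78
3    CS   Econ     63
8    EE   Chem     59
add column score_x3 = t['score'] * 3:
  major course  score  score_x3
1   Bio   Phys     92       276
9  Econ   Hist     91       273
7    CS    Bio     78       234
3    CS   Econ     63       189
8    EE   Chem     59       177
group by major: sum(score_x3), min(score):
       score_x3  score
major                 
Bio         276     92
CS          423     63
EE          177     59
Econ        273     91
filter rows where score <= 91:
       score_x3  score
major                 
CS          423     63
EE          177     59
Econ        273     91
filter rows where score > 59:
       score_x3  score
major                 
CS          423     63
Econ        273     91

273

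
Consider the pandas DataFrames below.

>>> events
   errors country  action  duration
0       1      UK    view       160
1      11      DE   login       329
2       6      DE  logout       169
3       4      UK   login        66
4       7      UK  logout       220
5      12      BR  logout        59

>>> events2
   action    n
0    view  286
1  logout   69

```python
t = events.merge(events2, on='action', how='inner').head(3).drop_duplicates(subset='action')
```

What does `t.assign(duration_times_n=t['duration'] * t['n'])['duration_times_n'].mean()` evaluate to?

merge on 'action' (how='inner') → 4 rows:
   errors country  action  duration    n
0       1      UK    view       160  286
1       6      DE  logout       169   69
2       7      UK  logout       220   69
3      12      BR  logout        59   69
take first 3 rows:
   errors country  action  duration    n
0       1      UK    view       160  286
1       6      DE  logout       169   69
2       7      UK  logout       220   69
drop duplicate action (keep=first):
   errors country  action  duration    n
0       1      UK    view       160  286
1       6      DE  logout       169   69
add column duration_times_n = t['duration'] * t['n']:
   errors country  action  duration    n  duration_times_n
0       1      UK    view       160  286             45760
1       6      DE  logout       169   69             11661
Hence 28710.5.

28710.5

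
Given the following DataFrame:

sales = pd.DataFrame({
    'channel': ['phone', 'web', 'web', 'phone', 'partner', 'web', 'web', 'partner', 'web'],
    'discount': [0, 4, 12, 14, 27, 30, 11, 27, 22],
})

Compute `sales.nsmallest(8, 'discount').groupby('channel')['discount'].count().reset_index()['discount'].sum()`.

take 8 rows with smallest discount:
   channel  discount
0    phone         0
1      web         4
6      web        11
2      web        12
3    phone        14
8      web        22
4  partner        27
7  partner        27
group by channel, count of discount:
channel
partner    2
phone      2
web        4
Name: discount, dtype: int64
reset_index():
   channel  discount
0  partner         2
1    phone         2
2      web         4
Hence 8.

8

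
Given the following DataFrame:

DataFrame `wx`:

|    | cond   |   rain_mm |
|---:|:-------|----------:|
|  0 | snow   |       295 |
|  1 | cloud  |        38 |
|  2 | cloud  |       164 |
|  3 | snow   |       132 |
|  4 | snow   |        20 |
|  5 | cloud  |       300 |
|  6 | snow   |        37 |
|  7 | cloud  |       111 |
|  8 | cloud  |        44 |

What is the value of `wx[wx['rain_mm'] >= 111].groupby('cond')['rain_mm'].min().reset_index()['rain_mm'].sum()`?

filter rows where rain_mm >= 111:
    cond  rain_mm
0   snow      295
2  cloud      164
3   snow      132
5  cloud      300
7  cloud      111
group by cond, min of rain_mm:
cond
cloud    111
snow     132
Name: rain_mm, dtype: int64
reset_index():
    cond  rain_mm
0  cloud      111
1   snow      132
Taking the sum of column 'rain_mm' gives 243.

243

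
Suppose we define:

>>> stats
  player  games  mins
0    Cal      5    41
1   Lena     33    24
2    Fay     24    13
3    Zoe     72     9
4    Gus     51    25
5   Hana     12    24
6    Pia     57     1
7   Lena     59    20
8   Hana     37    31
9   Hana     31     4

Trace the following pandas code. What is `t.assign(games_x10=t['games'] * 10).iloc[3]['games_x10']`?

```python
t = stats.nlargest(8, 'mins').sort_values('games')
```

take 8 rows with largest mins:
  player  games  mins
0    Cal      5    41
8   Hana     37    31
4    Gus     51    25
1   Lena     33    24
5   Hana     12    24
7   Lena     59    20
2    Fay     24    13
3    Zoe     72     9
sort by games:
  player  games  mins
0    Cal      5    41
5   Hana     12    24
2    Fay     24    13
1   Lena     33    24
8   Hana     37    31
4    Gus     51    25
7   Lena     59    20
3    Zoe     72     9
add column games_x10 = t['games'] * 10:
  player  games  mins  games_x10
0    Cal      5    41         50
5   Hana     12    24        120
2    Fay     24    13        240
1   Lena     33    24        330
8   Hana     37    31        370
4    Gus     51    25        510
7   Lena     59    20        590
3    Zoe     72     9        720
So iloc[3]['games_x10'] = 330.

330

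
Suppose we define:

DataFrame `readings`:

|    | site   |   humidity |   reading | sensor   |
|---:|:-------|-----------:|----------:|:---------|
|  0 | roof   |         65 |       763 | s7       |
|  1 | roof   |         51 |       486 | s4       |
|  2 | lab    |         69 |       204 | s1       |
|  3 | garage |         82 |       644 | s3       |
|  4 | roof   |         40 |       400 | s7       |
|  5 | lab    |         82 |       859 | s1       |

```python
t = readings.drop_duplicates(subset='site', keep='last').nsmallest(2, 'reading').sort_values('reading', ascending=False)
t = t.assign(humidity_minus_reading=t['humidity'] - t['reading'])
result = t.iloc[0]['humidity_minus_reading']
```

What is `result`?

-562

drop duplicate site (keep=last):
     site  humidity  reading sensor
3  garage        82      644     s3
4    roof        40      400     s7
5     lab        82      859     s1
take 2 rows with smallest reading:
     site  humidity  reading sensor
4    roof        40      400     s7
3  garage        82      644     s3
sort by reading descending:
     site  humidity  reading sensor
3  garage        82      644     s3
4    roof        40      400     s7
add column humidity_minus_reading = t['humidity'] - t['reading']:
     site  humidity  reading sensor  humidity_minus_reading
3  garage        82      644     s3                    -562
4    roof        40      400     s7                    -360
Finally, value at position 0, column 'humidity_minus_reading' = -562.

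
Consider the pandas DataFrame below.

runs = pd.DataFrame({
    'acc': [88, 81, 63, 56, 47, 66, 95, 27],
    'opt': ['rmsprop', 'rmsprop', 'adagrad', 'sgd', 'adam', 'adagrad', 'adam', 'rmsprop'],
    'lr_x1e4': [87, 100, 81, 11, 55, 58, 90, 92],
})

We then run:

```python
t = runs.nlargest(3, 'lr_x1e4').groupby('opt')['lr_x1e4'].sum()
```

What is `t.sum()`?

take 3 rows with largest lr_x1e4:
   acc      opt  lr_x1e4
1   81  rmsprop      100
7   27  rmsprop       92
6   95     adam       90
group by opt, sum of lr_x1e4:
opt
adam        90
rmsprop    192
Name: lr_x1e4, dtype: int64

282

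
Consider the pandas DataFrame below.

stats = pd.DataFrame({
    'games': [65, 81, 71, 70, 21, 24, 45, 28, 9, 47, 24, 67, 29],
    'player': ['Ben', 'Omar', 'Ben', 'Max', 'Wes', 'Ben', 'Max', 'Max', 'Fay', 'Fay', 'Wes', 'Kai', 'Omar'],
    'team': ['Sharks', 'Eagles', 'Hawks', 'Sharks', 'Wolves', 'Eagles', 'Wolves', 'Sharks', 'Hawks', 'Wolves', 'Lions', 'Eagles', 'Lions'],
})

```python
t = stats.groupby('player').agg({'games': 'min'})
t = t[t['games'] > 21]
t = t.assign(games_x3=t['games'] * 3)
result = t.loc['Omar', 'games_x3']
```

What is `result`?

group by player, min of games:
        games
player       
Ben        24
Fay         9
Kai        67
Max        28
Omar       29
Wes        21
filter rows where games > 21:
        games
player       
Ben        24
Kai        67
Max        28
Omar       29
add column games_x3 = t['games'] * 3:
        games  games_x3
player                 
Ben        24        72
Kai        67       201
Max        28        84
Omar       29        87

87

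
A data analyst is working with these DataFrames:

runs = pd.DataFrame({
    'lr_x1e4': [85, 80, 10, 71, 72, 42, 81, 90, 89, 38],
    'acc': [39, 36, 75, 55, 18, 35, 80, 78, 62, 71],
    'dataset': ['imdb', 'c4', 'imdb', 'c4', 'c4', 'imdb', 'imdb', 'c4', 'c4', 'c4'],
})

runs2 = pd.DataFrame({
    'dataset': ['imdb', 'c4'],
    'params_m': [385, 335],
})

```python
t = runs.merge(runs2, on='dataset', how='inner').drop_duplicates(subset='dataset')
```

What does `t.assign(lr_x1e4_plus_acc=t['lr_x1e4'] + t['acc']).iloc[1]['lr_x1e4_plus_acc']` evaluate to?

116

merge on 'dataset' (how='inner') → 10 rows:
   lr_x1e4  acc dataset  params_m
0       85   39    imdb       385
1       80   36      c4       335
2       10   75    imdb       385
3       71   55      c4       335
4       72   18      c4       335
5       42   35    imdb       385
6       81   80    imdb       385
7       90   78      c4       335
8       89   62      c4       335
9       38   71      c4       335
drop duplicate dataset (keep=first):
   lr_x1e4  acc dataset  params_m
0       85   39    imdb       385
1       80   36      c4       335
add column lr_x1e4_plus_acc = t['lr_x1e4'] + t['acc']:
   lr_x1e4  acc dataset  params_m  lr_x1e4_plus_acc
0       85   39    imdb       385               124
1       80   36      c4       335               116
Reading off the value at position 1, column 'lr_x1e4_plus_acc', we get 116.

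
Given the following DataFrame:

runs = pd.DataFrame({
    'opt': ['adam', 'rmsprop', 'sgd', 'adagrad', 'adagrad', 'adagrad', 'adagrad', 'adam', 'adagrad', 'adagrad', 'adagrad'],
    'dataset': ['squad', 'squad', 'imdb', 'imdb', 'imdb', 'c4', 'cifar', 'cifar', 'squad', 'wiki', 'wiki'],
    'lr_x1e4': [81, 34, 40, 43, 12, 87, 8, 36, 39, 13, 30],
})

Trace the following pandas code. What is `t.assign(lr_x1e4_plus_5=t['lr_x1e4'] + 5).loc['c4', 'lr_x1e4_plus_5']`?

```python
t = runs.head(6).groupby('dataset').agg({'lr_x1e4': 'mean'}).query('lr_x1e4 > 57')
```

take first 6 rows:
       opt dataset  lr_x1e4
0     adam   squad       81
1  rmsprop   squad       34
2      sgd    imdb       40
3  adagrad    imdb       43
4  adagrad    imdb       12
5  adagrad      c4       87
group by dataset, mean of lr_x1e4:
           lr_x1e4
dataset           
c4       87.000000
imdb     31.666667
squad    57.500000
filter rows where lr_x1e4 > 57:
         lr_x1e4
dataset         
c4          87.0
squad       57.5
add column lr_x1e4_plus_5 = t['lr_x1e4'] + 5:
         lr_x1e4  lr_x1e4_plus_5
dataset                         
c4          87.0            92.0
squad       57.5            62.5
Then the value at row 'c4', column 'lr_x1e4_plus_5': 92.0

92.0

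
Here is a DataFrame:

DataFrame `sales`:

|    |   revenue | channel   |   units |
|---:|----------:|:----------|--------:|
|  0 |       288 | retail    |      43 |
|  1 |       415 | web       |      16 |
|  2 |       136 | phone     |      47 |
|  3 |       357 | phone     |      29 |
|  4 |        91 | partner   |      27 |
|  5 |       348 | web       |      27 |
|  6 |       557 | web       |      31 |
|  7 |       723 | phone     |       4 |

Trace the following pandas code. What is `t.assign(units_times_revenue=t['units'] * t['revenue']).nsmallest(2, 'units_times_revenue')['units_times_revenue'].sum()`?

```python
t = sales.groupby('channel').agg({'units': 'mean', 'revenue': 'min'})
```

group by channel: mean(units), min(revenue):
             units  revenue
channel                    
partner  27.000000       91
phone    26.666667      136
retail   43.000000      288
web      24.666667      348
add column units_times_revenue = t['units'] * t['revenue']:
             units  revenue  units_times_revenue
channel                                         
partner  27.000000       91          2457.000000
phone    26.666667      136          3626.666667
retail   43.000000      288         12384.000000
web      24.666667      348          8584.000000
take 2 rows with smallest units_times_revenue:
             units  revenue  units_times_revenue
channel                                         
partner  27.000000       91          2457.000000
phone    26.666667      136          3626.666667
Then the sum of column 'units_times_revenue': 6083.66666667

6083.66666667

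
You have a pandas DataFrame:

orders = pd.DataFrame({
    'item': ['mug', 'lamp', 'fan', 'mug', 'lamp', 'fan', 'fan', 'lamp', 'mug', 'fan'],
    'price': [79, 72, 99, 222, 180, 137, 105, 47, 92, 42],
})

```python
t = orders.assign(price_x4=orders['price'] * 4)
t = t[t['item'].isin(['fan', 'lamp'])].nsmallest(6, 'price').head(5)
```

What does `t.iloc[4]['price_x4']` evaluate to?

420

add column price_x4 = orders['price'] * 4:
   item  price  price_x4
0   mug     79       316
1  lamp     72       288
2   fan     99       396
3   mug    222       888
4  lamp    180       720
5   fan    137       548
6   fan    105       420
7  lamp     47       188
8   mug     92       368
9   fan     42       168
filter rows where item in ['fan', 'lamp']:
   item  price  price_x4
1  lamp     72       288
2   fan     99       396
4  lamp    180       720
5   fan    137       548
6   fan    105       420
7  lamp     47       188
9   fan     42       168
take 6 rows with smallest price:
   item  price  price_x4
9   fan     42       168
7  lamp     47       188
1  lamp     72       288
2   fan     99       396
6   fan    105       420
5   fan    137       548
take first 5 rows:
   item  price  price_x4
9   fan     42       168
7  lamp     47       188
1  lamp     72       288
2   fan     99       396
6   fan    105       420
Reading off the value at position 4, column 'price_x4', we get 420.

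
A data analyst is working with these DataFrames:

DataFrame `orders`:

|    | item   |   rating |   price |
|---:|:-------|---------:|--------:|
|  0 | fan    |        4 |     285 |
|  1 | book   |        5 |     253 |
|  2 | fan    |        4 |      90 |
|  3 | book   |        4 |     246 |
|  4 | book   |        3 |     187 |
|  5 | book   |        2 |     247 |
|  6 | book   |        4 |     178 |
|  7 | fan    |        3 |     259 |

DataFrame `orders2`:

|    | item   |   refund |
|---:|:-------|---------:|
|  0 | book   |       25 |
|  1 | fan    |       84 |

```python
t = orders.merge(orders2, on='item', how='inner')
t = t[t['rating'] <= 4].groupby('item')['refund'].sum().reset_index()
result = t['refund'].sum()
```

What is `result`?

merge on 'item' (how='inner') → 8 rows:
   item  rating  price  refund
0   fan       4    285      84
1  book       5    253      25
2   fan       4     90      84
3  book       4    246      25
4  book       3    187      25
5  book       2    247      25
6  book       4    178      25
7   fan       3    259      84
filter rows where rating <= 4:
   item  rating  price  refund
0   fan       4    285      84
2   fan       4     90      84
3  book       4    246      25
4  book       3    187      25
5  book       2    247      25
6  book       4    178      25
7   fan       3    259      84
group by item, sum of refund:
item
book    100
fan     252
Name: refund, dtype: int64
reset_index():
   item  refund
0  book     100
1   fan     252

352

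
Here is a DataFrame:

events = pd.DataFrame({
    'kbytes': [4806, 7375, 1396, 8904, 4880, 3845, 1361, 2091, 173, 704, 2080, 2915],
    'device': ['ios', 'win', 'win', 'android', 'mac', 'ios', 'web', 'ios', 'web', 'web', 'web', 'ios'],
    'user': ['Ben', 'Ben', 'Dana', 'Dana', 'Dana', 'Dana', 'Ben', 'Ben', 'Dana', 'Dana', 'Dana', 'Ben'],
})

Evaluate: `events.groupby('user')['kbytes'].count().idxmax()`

Dana

group by user, count of kbytes:
user
Ben     5
Dana    7
Name: kbytes, dtype: int64
Finally, label with the largest value = Dana.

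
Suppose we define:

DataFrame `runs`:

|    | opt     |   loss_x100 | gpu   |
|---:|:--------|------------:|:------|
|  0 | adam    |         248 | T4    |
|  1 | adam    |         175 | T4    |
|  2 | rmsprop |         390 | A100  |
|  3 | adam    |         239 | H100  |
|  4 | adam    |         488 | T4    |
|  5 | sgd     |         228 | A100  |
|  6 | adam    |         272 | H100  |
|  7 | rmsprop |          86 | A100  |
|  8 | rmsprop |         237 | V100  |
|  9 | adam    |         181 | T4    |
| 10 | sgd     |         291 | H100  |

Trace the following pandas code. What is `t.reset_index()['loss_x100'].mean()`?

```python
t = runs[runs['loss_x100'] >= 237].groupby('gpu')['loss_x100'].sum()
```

filter rows where loss_x100 >= 237:
        opt  loss_x100   gpu
0      adam        248    T4
2   rmsprop        390  A100
3      adam        239  H100
4      adam        488    T4
6      adam        272  H100
8   rmsprop        237  V100
10      sgd        291  H100
group by gpu, sum of loss_x100:
gpu
A100    390
H100    802
T4      736
V100    237
Name: loss_x100, dtype: int64
reset_index():
    gpu  loss_x100
0  A100        390
1  H100        802
2    T4        736
3  V100        237

541.25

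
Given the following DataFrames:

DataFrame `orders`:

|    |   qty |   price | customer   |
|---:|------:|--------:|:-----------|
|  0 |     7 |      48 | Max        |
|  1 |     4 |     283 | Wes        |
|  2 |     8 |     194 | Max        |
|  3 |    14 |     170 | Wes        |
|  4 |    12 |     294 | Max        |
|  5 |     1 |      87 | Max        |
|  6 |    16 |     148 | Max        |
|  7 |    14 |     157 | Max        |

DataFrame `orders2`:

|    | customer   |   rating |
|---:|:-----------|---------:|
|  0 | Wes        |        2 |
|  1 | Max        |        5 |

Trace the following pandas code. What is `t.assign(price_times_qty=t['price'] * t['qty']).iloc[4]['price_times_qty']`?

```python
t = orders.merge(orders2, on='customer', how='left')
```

3528

merge on 'customer' (how='left') → 8 rows:
   qty  price customer  rating
0    7     48      Max       5
1    4    283      Wes       2
2    8    194      Max       5
3   14    170      Wes       2
4   12    294      Max       5
5    1     87      Max       5
6   16    148      Max       5
7   14    157      Max       5
add column price_times_qty = t['price'] * t['qty']:
   qty  price customer  rating  price_times_qty
0    7     48      Max       5              336
1    4    283      Wes       2             1132
2    8    194      Max       5             1552
3   14    170      Wes       2             2380
4   12    294      Max       5             3528
5    1     87      Max       5               87
6   16    148      Max       5             2368
7   14    157      Max       5             2198
Reading off the value at position 4, column 'price_times_qty', we get 3528.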